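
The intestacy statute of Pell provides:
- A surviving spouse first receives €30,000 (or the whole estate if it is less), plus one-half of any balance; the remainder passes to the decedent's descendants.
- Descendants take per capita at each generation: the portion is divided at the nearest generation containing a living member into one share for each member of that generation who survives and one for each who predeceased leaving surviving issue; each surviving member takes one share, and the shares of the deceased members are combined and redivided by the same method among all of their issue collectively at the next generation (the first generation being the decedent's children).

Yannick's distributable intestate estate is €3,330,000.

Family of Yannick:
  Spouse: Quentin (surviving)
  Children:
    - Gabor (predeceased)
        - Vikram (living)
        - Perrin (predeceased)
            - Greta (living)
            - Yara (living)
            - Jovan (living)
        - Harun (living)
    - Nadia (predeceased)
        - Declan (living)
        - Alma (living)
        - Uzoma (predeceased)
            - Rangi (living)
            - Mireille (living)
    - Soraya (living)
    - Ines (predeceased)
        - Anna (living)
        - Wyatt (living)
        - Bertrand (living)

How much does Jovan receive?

Jovan receives €55,000.

Quentin first takes €30,000, leaving a balance of €3,300,000. Quentin then takes one-half of the balance (€1,650,000), for a total of €1,680,000. The remaining €1,650,000 passes to the descendants.
The descendants' portion (€1,650,000) is divided at the children's generation into 4 shares of €412,500. Soraya takes €412,500. The 3 shares of the deceased (Gabor, Nadia, and Ines) are combined into a pool of €1,237,500.
That pool (€1,237,500) is divided at the grandchildren's generation into 9 shares of €137,500. Vikram, Harun, Declan, Alma, Anna, Wyatt, and Bertrand each take €137,500. The 2 shares of the deceased (Perrin and Uzoma) are combined into a pool of €275,000.
That pool (€275,000) is divided at the great-grandchildren's generation equally among Greta, Yara, Jovan, Rangi, and Mireille: €55,000 each.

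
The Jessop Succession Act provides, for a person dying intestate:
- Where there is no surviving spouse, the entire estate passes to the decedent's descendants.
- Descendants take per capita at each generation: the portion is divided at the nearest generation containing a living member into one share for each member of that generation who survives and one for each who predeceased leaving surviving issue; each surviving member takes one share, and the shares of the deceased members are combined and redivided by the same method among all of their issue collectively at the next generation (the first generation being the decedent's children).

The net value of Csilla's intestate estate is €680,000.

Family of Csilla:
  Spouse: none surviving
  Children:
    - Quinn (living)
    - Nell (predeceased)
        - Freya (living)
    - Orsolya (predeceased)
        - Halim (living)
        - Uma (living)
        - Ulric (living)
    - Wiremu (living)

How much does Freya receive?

The entire €680,000 passes to the descendants.
That amount (€680,000) is divided at the children's generation into 4 shares of €170,000. Quinn and Wiremu each take €170,000. The 2 shares of the deceased (Nell and Orsolya) are combined into a pool of €340,000.
That pool (€340,000) is divided at the grandchildren's generation equally among Freya, Halim, Uma, and Ulric: €85,000 each.

Freya receives €85,000.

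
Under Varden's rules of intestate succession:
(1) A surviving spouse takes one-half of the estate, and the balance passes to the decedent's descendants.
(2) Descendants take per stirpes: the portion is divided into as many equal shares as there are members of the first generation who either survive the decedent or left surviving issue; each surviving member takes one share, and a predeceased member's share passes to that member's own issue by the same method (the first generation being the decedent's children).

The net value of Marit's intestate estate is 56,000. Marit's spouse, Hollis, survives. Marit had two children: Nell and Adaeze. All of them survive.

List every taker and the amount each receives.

Hollis takes one-half of 56,000 = 28,000. The remaining 28,000 passes to the descendants.
The descendants' portion (28,000) is divided into 2 shares of 14,000: Nell and Adaeze each take 14,000.

Hollis: 28,000; Nell: 14,000; Adaeze: 14,000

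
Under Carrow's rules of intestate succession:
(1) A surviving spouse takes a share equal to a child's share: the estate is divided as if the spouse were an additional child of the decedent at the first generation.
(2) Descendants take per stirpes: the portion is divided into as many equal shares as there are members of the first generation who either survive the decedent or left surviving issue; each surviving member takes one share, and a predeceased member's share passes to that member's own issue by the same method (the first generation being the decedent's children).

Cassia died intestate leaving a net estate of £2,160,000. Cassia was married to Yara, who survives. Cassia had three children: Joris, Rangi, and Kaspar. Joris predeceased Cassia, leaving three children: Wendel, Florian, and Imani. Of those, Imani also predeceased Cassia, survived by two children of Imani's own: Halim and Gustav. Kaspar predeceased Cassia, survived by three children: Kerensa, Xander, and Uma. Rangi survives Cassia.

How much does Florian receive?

Florian receives £180,000.

The spouse counts as an additional share at the children's level, so there are 4 primary shares of £540,000. Yara takes one such share (£540,000).
The children's combined portion (£1,620,000) is divided into 3 shares of £540,000: Rangi takes £540,000; Joris's £540,000 share passes to Joris's issue; Kaspar's £540,000 share passes to Kaspar's issue.
Joris's share (£540,000) is divided into 3 shares of £180,000: Wendel and Florian each take £180,000; Imani's £180,000 share passes to Imani's issue.
Imani's share (£180,000) is divided into 2 shares of £90,000: Halim and Gustav each take £90,000.
Kaspar's share (£540,000) is divided into 3 shares of £180,000: Kerensa, Xander, and Uma each take £180,000.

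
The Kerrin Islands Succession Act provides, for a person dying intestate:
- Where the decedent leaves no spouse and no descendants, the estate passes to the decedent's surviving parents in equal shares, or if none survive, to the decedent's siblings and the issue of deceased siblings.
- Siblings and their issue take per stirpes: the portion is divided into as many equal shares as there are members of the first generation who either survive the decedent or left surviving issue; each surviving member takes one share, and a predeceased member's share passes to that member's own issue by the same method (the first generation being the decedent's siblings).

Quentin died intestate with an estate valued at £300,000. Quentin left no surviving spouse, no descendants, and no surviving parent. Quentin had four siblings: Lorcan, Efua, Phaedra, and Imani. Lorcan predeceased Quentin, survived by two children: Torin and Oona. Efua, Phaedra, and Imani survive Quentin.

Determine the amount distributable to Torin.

The entire £300,000 passes to the siblings and their issue.
That amount (£300,000) is divided into 4 shares of £75,000: Efua, Phaedra, and Imani each take £75,000; Lorcan's £75,000 share passes to Lorcan's issue.
Lorcan's share (£75,000) is divided into 2 shares of £37,500: Torin and Oona each take £37,500.

Torin receives £37,500.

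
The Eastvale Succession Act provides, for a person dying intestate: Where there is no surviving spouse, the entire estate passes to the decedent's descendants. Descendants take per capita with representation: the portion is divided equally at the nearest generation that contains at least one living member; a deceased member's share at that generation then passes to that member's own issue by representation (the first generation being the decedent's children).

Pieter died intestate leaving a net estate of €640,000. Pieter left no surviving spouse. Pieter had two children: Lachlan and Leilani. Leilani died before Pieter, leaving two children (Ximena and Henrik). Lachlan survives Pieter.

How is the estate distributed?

Lachlan: €320,000; Ximena: €160,000; Henrik: €160,000

The entire €640,000 passes to the descendants.
That amount (€640,000) is divided into 2 shares of €320,000: Lachlan takes €320,000; Leilani's €320,000 share passes to Leilani's issue.
Leilani's share (€320,000) is divided into 2 shares of €160,000: Ximena and Henrik each take €160,000.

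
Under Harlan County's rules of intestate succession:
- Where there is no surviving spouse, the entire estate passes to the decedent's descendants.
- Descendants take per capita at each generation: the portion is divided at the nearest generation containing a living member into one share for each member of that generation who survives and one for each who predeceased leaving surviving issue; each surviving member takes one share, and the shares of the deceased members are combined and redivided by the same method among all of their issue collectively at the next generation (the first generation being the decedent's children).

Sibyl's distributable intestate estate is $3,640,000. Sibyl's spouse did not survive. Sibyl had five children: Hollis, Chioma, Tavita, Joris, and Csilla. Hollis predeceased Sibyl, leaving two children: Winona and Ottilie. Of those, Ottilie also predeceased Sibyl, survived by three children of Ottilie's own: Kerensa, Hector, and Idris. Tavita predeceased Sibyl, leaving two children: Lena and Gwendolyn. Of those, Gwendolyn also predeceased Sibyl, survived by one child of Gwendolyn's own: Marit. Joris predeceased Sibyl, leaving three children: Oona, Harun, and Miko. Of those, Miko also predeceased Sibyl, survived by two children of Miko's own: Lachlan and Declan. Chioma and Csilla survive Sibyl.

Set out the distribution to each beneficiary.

The entire $3,640,000 passes to the descendants.
That amount ($3,640,000) is divided at the children's generation into 5 shares of $728,000. Chioma and Csilla each take $728,000. The 3 shares of the deceased (Hollis, Tavita, and Joris) are combined into a pool of $2,184,000.
That pool ($2,184,000) is divided at the grandchildren's generation into 7 shares of $312,000. Winona, Lena, Oona, and Harun each take $312,000. The 3 shares of the deceased (Ottilie, Gwendolyn, and Miko) are combined into a pool of $936,000.
That pool ($936,000) is divided at the great-grandchildren's generation equally among Kerensa, Hector, Idris, Marit, Lachlan, and Declan: $156,000 each.

Winona: $312,000; Kerensa: $156,000; Hector: $156,000; Idris: $156,000; Chioma: $728,000; Lena: $312,000; Marit: $156,000; Oona: $312,000; Harun: $312,000; Lachlan: $156,000; Declan: $156,000; Csilla: $728,000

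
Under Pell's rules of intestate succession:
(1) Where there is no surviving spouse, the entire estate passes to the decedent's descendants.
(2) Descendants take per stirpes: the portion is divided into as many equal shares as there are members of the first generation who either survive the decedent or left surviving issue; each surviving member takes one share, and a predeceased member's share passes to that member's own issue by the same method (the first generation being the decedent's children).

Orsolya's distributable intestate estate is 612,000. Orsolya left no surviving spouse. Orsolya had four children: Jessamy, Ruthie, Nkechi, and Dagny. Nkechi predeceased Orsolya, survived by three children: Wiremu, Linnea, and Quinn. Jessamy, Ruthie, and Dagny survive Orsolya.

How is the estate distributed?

The entire 612,000 passes to the descendants.
That amount (612,000) is divided into 4 shares of 153,000: Jessamy, Ruthie, and Dagny each take 153,000; Nkechi's 153,000 share passes to Nkechi's issue.
Nkechi's share (153,000) is divided into 3 shares of 51,000: Wiremu, Linnea, and Quinn each take 51,000.

Jessamy: 153,000; Ruthie: 153,000; Wiremu: 51,000; Linnea: 51,000; Quinn: 51,000; Dagny: 153,000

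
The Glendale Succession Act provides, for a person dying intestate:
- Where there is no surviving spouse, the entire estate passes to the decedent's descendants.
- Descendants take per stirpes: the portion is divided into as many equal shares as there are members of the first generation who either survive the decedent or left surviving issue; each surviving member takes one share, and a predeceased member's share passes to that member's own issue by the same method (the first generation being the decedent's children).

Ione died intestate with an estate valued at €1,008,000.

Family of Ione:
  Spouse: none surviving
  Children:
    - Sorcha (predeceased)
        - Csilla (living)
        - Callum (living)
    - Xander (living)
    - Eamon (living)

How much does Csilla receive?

The entire €1,008,000 passes to the descendants.
That amount (€1,008,000) is divided into 3 shares of €336,000: Xander and Eamon each take €336,000; Sorcha's €336,000 share passes to Sorcha's issue.
Sorcha's share (€336,000) is divided into 2 shares of €168,000: Csilla and Callum each take €168,000.

Csilla receives €168,000.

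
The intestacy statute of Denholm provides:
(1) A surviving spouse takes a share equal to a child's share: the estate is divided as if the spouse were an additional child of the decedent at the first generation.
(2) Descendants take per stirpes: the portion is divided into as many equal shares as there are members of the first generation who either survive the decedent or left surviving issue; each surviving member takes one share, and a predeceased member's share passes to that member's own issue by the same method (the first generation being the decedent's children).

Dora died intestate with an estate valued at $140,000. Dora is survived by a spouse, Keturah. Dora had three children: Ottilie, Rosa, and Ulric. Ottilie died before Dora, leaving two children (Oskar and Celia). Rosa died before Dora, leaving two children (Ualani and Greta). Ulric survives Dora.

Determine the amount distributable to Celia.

Celia receives $17,500.

The spouse counts as an additional share at the children's level, so there are 4 primary shares of $35,000. Keturah takes one such share ($35,000).
The children's combined portion ($105,000) is divided into 3 shares of $35,000: Ulric takes $35,000; Ottilie's $35,000 share passes to Ottilie's issue; Rosa's $35,000 share passes to Rosa's issue.
Ottilie's share ($35,000) is divided into 2 shares of $17,500: Oskar and Celia each take $17,500.
Rosa's share ($35,000) is divided into 2 shares of $17,500: Ualani and Greta each take $17,500.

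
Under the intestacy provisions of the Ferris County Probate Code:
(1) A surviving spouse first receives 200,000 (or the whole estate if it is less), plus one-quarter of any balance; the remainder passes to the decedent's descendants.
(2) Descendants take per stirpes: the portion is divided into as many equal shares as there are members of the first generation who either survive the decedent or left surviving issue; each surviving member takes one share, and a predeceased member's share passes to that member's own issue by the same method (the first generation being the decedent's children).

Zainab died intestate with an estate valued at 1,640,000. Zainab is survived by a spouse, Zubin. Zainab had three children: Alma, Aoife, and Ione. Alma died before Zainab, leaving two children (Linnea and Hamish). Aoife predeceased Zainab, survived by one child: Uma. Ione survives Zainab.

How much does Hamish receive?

Hamish receives 180,000.

Zubin first takes 200,000, leaving a balance of 1,440,000. Zubin then takes one-quarter of the balance (360,000), for a total of 560,000. The remaining 1,080,000 passes to the descendants.
The descendants' portion (1,080,000) is divided into 3 shares of 360,000: Ione takes 360,000; Alma's 360,000 share passes to Alma's issue; Aoife's 360,000 share passes to Aoife's issue.
Alma's share (360,000) is divided into 2 shares of 180,000: Linnea and Hamish each take 180,000.
Aoife's share (360,000) passes entirely to Uma.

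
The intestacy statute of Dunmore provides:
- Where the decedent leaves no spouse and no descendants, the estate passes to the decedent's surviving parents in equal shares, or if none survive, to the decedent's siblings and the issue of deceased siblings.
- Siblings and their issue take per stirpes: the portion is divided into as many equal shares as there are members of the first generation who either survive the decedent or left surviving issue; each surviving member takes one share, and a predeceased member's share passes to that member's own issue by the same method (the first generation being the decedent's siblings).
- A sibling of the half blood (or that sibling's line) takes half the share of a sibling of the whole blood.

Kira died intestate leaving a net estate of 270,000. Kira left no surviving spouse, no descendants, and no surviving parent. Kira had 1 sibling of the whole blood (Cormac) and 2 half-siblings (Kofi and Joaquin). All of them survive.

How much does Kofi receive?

The entire 270,000 passes to the siblings and their issue.
Counting each half-blood sibling's line as half a unit, there are 2 units in 270,000, so one unit is 135,000. Whole-blood lines (Cormac) take 135,000 each; half-blood lines (Kofi and Joaquin) take 67,500 each.

Kofi receives 67,500.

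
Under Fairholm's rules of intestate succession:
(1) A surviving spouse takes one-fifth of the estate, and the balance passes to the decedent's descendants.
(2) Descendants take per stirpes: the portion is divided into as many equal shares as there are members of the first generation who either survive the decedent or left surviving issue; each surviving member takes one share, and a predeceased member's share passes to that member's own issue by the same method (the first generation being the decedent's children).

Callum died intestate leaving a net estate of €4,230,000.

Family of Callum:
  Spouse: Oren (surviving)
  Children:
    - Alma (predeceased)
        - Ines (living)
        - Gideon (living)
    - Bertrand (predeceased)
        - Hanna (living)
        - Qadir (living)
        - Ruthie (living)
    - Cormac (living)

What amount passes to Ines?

Ines receives €564,000.

Oren takes one-fifth of €4,230,000 = €846,000. The remaining €3,384,000 passes to the descendants.
The descendants' portion (€3,384,000) is divided into 3 shares of €1,128,000: Cormac takes €1,128,000; Alma's €1,128,000 share passes to Alma's issue; Bertrand's €1,128,000 share passes to Bertrand's issue.
Alma's share (€1,128,000) is divided into 2 shares of €564,000: Ines and Gideon each take €564,000.
Bertrand's share (€1,128,000) is divided into 3 shares of €376,000: Hanna, Qadir, and Ruthie each take €376,000.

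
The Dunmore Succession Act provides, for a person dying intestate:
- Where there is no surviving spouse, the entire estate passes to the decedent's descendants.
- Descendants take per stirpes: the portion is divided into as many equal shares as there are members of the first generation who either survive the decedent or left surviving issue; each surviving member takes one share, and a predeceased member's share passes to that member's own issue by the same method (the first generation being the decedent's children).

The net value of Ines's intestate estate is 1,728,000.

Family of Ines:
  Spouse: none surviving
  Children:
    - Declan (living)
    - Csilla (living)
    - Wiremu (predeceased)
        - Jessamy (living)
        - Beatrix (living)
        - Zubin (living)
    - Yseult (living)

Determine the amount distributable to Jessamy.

The entire 1,728,000 passes to the descendants.
That amount (1,728,000) is divided into 4 shares of 432,000: Declan, Csilla, and Yseult each take 432,000; Wiremu's 432,000 share passes to Wiremu's issue.
Wiremu's share (432,000) is divided into 3 shares of 144,000: Jessamy, Beatrix, and Zubin each take 144,000.

Jessamy receives 144,000.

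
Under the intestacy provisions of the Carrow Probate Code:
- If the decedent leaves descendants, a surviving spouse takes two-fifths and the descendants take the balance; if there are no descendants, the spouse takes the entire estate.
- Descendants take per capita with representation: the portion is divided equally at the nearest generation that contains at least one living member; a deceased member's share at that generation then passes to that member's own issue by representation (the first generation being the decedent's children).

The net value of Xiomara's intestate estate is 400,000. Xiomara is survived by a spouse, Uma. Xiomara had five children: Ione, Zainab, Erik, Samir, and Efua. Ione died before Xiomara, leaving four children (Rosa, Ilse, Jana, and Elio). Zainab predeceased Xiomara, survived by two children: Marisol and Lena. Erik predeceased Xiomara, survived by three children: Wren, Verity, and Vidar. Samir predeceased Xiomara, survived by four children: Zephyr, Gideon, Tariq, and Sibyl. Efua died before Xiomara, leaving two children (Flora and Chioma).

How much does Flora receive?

Flora receives 16,000.

Uma takes two-fifths of 400,000 = 160,000. The remaining 240,000 passes to the descendants.
No child survives, so the initial division is made at the grandchildren's generation.
The descendants' portion (240,000) is divided into 15 shares of 16,000: Rosa, Ilse, Jana, Elio, Marisol, Lena, Wren, Verity, Vidar, Zephyr, Gideon, Tariq, Sibyl, Flora, and Chioma each take 16,000.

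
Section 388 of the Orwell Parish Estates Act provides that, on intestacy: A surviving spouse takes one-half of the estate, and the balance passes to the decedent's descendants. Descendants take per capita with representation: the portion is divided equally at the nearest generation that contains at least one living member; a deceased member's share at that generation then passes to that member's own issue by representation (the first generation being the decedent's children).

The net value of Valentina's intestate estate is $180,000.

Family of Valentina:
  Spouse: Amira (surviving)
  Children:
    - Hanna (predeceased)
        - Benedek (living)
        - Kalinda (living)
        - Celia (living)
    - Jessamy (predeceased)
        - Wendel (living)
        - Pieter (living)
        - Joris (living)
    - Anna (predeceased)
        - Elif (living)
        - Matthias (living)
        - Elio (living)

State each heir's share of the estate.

Amira: $90,000; Benedek: $10,000; Kalinda: $10,000; Celia: $10,000; Wendel: $10,000; Pieter: $10,000; Joris: $10,000; Elif: $10,000; Matthias: $10,000; Elio: $10,000

Amira takes one-half of $180,000 = $90,000. The remaining $90,000 passes to the descendants.
No child survives, so the initial division is made at the grandchildren's generation.
The descendants' portion ($90,000) is divided into 9 shares of $10,000: Benedek, Kalinda, Celia, Wendel, Pieter, Joris, Elif, Matthias, and Elio each take $10,000.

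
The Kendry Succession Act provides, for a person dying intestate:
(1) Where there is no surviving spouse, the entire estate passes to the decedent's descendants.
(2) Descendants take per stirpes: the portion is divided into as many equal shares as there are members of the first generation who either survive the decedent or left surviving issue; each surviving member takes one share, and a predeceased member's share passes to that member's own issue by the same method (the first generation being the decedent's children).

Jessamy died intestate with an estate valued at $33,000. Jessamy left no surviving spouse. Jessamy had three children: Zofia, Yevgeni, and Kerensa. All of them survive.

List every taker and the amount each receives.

The entire $33,000 passes to the descendants.
That amount ($33,000) is divided into 3 shares of $11,000: Zofia, Yevgeni, and Kerensa each take $11,000.

Zofia: $11,000; Yevgeni: $11,000; Kerensa: $11,000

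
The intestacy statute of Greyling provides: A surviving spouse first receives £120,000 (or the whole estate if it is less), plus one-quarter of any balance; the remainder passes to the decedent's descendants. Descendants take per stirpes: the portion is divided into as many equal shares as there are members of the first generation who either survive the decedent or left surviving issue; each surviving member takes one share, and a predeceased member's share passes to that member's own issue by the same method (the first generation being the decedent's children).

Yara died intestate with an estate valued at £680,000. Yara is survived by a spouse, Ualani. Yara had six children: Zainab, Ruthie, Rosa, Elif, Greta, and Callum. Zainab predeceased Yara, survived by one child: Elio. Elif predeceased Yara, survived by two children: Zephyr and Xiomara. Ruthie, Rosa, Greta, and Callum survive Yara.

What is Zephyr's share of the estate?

Ualani first takes £120,000, leaving a balance of £560,000. Ualani then takes one-quarter of the balance (£140,000), for a total of £260,000. The remaining £420,000 passes to the descendants.
The descendants' portion (£420,000) is divided into 6 shares of £70,000: Ruthie, Rosa, Greta, and Callum each take £70,000; Zainab's £70,000 share passes to Zainab's issue; Elif's £70,000 share passes to Elif's issue.
Zainab's share (£70,000) passes entirely to Elio.
Elif's share (£70,000) is divided into 2 shares of £35,000: Zephyr and Xiomara each take £35,000.

Zephyr receives £35,000.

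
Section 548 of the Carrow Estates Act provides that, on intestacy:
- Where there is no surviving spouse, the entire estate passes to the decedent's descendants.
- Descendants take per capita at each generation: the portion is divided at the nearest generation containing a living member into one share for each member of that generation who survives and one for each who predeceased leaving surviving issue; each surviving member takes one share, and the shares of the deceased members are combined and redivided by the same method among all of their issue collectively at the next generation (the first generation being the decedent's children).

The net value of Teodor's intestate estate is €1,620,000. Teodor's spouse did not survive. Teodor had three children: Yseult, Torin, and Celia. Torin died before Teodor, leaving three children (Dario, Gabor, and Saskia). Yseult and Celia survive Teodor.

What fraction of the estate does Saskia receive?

Saskia receives 1/9 of the estate.

The entire €1,620,000 passes to the descendants.
That amount (€1,620,000) is divided at the children's generation into 3 shares of €540,000. Yseult and Celia each take €540,000. The remaining share for the deceased Torin (€540,000) is carried to the next generation.
That pool (€540,000) is divided at the grandchildren's generation equally among Dario, Gabor, and Saskia: €180,000 each.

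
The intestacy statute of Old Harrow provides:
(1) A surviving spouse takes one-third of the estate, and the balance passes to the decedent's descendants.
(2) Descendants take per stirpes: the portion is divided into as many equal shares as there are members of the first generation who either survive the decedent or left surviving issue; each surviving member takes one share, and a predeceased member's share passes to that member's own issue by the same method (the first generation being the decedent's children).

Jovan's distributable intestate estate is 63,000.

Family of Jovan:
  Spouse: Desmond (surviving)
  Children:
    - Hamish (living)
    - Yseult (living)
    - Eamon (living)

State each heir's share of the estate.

Desmond takes one-third of 63,000 = 21,000. The remaining 42,000 passes to the descendants.
The descendants' portion (42,000) is divided into 3 shares of 14,000: Hamish, Yseult, and Eamon each take 14,000.

Desmond: 21,000; Hamish: 14,000; Yseult: 14,000; Eamon: 14,000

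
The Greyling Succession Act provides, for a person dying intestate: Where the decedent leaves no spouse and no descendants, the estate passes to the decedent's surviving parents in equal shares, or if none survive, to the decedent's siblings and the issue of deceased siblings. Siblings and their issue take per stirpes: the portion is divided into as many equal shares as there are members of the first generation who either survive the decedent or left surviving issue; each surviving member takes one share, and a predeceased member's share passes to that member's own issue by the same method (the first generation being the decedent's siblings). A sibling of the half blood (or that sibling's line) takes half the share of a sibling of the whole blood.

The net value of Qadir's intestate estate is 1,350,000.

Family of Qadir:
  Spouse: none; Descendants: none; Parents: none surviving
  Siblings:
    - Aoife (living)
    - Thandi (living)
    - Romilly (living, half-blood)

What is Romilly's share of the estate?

Romilly receives 270,000.

The entire 1,350,000 passes to the siblings and their issue.
Counting each half-blood sibling's line as half a unit, there are 5/2 units in 1,350,000, so one unit is 540,000. Whole-blood lines (Aoife and Thandi) take 540,000 each; half-blood lines (Romilly) take 270,000 each.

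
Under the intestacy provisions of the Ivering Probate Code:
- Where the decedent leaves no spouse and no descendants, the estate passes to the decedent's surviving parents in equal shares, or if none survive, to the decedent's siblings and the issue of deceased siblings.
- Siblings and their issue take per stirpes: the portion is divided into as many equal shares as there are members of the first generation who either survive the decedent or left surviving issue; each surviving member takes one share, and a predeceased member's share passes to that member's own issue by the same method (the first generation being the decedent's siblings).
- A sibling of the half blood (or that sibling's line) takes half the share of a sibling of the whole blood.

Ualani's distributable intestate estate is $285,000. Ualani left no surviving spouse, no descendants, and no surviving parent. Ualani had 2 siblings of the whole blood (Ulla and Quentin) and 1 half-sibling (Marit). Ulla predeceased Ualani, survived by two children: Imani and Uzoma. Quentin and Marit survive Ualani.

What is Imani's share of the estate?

Imani receives $57,000.

The entire $285,000 passes to the siblings and their issue.
Counting each half-blood sibling's line as half a unit, there are 5/2 units in $285,000, so one unit is $114,000. Whole-blood lines (Ulla and Quentin) take $114,000 each; half-blood lines (Marit) take $57,000 each.
Ulla's share ($114,000) is divided into 2 shares of $57,000: Imani and Uzoma each take $57,000.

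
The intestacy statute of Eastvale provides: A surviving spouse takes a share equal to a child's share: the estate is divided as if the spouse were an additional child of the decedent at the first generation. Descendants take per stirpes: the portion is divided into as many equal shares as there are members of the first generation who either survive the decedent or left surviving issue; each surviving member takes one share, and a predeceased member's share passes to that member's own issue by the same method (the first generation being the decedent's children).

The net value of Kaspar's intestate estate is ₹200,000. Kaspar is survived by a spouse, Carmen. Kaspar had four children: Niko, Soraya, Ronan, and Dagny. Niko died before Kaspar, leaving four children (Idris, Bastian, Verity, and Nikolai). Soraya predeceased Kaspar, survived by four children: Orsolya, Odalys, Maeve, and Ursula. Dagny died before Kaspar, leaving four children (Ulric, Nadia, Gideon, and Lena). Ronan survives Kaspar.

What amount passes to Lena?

The spouse counts as an additional share at the children's level, so there are 5 primary shares of ₹40,000. Carmen takes one such share (₹40,000).
The children's combined portion (₹160,000) is divided into 4 shares of ₹40,000: Ronan takes ₹40,000; Niko's ₹40,000 share passes to Niko's issue; Soraya's ₹40,000 share passes to Soraya's issue; Dagny's ₹40,000 share passes to Dagny's issue.
Niko's share (₹40,000) is divided into 4 shares of ₹10,000: Idris, Bastian, Verity, and Nikolai each take ₹10,000.
Soraya's share (₹40,000) is divided into 4 shares of ₹10,000: Orsolya, Odalys, Maeve, and Ursula each take ₹10,000.
Dagny's share (₹40,000) is divided into 4 shares of ₹10,000: Ulric, Nadia, Gideon, and Lena each take ₹10,000.

Lena receives ₹10,000.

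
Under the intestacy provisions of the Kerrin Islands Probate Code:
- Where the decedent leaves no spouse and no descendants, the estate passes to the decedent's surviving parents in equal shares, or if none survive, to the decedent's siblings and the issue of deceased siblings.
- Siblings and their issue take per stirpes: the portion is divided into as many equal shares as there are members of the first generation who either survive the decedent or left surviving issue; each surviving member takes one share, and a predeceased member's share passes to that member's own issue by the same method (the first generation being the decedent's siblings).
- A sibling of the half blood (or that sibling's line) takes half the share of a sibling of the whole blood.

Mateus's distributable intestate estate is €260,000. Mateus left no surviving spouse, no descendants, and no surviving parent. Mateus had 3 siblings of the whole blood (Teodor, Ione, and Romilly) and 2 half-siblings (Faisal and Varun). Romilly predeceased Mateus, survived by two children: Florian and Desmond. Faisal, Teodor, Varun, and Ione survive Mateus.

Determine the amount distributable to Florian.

The entire €260,000 passes to the siblings and their issue.
Counting each half-blood sibling's line as half a unit, there are 4 units in €260,000, so one unit is €65,000. Whole-blood lines (Teodor, Ione, and Romilly) take €65,000 each; half-blood lines (Faisal and Varun) take €32,500 each.
Romilly's share (€65,000) is divided into 2 shares of €32,500: Florian and Desmond each take €32,500.

Florian receives €32,500.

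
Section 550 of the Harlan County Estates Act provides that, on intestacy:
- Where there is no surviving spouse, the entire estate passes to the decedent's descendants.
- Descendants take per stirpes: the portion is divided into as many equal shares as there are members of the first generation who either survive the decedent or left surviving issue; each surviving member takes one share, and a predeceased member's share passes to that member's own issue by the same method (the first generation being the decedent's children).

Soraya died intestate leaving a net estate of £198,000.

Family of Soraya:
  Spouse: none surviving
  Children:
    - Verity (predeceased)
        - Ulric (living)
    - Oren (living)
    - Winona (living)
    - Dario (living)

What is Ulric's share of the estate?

The entire £198,000 passes to the descendants.
That amount (£198,000) is divided into 4 shares of £49,500: Oren, Winona, and Dario each take £49,500; Verity's £49,500 share passes to Verity's issue.
Verity's share (£49,500) passes entirely to Ulric.

Ulric receives £49,500.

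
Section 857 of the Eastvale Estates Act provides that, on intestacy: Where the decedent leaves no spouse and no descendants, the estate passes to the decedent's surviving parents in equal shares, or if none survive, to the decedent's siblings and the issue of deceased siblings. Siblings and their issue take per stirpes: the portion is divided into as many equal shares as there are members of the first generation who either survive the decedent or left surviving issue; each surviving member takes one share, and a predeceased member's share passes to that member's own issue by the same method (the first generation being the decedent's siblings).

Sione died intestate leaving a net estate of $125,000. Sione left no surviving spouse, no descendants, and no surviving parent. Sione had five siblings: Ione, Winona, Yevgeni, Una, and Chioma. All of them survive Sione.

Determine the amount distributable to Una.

The entire $125,000 passes to the siblings and their issue.
That amount ($125,000) is divided into 5 shares of $25,000: Ione, Winona, Yevgeni, Una, and Chioma each take $25,000.

Una receives $25,000.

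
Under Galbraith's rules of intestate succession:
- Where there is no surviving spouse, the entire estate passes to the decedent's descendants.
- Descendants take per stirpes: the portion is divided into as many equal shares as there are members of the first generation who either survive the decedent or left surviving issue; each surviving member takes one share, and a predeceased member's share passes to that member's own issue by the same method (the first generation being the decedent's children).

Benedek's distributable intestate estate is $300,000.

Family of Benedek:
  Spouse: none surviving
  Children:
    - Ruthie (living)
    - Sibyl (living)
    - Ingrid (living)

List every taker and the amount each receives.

The entire $300,000 passes to the descendants.
That amount ($300,000) is divided into 3 shares of $100,000: Ruthie, Sibyl, and Ingrid each take $100,000.

Ruthie: $100,000; Sibyl: $100,000; Ingrid: $100,000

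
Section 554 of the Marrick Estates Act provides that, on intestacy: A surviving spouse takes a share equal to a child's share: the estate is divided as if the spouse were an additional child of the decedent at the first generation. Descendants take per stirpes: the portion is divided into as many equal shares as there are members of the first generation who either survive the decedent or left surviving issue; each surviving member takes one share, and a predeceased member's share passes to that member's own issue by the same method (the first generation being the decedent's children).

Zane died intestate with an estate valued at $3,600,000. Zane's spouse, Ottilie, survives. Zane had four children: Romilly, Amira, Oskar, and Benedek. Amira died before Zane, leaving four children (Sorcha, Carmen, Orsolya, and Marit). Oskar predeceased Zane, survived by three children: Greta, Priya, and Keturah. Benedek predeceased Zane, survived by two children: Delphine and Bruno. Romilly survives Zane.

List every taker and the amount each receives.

The spouse counts as an additional share at the children's level, so there are 5 primary shares of $720,000. Ottilie takes one such share ($720,000).
The children's combined portion ($2,880,000) is divided into 4 shares of $720,000: Romilly takes $720,000; Amira's $720,000 share passes to Amira's issue; Oskar's $720,000 share passes to Oskar's issue; Benedek's $720,000 share passes to Benedek's issue.
Amira's share ($720,000) is divided into 4 shares of $180,000: Sorcha, Carmen, Orsolya, and Marit each take $180,000.
Oskar's share ($720,000) is divided into 3 shares of $240,000: Greta, Priya, and Keturah each take $240,000.
Benedek's share ($720,000) is divided into 2 shares of $360,000: Delphine and Bruno each take $360,000.

Ottilie: $720,000; Romilly: $720,000; Sorcha: $180,000; Carmen: $180,000; Orsolya: $180,000; Marit: $180,000; Greta: $240,000; Priya: $240,000; Keturah: $240,000; Delphine: $360,000; Bruno: $360,000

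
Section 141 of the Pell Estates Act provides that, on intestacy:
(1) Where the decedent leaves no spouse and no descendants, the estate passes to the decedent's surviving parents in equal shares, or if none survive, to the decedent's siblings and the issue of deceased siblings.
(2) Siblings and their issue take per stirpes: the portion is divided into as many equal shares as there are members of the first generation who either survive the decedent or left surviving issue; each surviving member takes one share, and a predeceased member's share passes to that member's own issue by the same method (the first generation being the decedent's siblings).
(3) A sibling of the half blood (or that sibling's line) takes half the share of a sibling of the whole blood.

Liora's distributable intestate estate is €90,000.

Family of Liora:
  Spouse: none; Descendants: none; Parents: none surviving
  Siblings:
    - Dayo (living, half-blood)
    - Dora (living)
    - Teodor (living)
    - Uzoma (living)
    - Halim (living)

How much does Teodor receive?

Teodor receives €20,000.

The entire €90,000 passes to the siblings and their issue.
Counting each half-blood sibling's line as half a unit, there are 9/2 units in €90,000, so one unit is €20,000. Whole-blood lines (Dora, Teodor, Uzoma, and Halim) take €20,000 each; half-blood lines (Dayo) take €10,000 each.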